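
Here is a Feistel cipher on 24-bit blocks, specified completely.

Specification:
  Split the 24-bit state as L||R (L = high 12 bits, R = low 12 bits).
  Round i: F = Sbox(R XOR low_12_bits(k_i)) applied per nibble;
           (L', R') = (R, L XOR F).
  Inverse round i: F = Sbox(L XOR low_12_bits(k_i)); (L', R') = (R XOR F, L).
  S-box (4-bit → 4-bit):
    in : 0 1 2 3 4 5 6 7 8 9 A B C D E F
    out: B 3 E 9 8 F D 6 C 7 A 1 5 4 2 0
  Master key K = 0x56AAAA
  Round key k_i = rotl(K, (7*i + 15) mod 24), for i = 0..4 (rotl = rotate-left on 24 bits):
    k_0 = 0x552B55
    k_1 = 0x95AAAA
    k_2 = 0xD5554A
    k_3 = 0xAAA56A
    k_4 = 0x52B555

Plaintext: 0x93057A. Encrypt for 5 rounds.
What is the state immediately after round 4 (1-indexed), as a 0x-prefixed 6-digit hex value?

s_0 = plaintext = 0x93057A
s_1 = Round(s_0, k_0) = 0x57ABD0
s_2 = Round(s_1, k_1) = 0xBD0610
s_3 = Round(s_2, k_2) = 0x61022A
s_4 = Round(s_3, k_3) = 0x22A09B
s_5 = Round(s_4, k_4) = 0x09BD78

0x22A09B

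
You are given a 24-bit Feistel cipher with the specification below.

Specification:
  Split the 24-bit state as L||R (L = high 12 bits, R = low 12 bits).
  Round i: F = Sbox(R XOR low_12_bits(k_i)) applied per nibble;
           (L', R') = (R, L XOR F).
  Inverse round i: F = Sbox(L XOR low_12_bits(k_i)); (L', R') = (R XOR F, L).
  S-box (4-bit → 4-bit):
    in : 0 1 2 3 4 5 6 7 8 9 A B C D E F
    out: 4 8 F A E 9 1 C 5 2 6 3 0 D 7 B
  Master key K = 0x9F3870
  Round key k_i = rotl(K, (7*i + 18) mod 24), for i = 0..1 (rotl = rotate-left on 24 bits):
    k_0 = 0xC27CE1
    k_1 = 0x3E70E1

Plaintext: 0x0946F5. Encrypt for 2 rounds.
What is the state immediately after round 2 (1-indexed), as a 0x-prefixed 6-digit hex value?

0x61A746

s_0 = plaintext = 0x0946F5
s_1 = Round(s_0, k_0) = 0x6F561A
s_2 = Round(s_1, k_1) = 0x61A746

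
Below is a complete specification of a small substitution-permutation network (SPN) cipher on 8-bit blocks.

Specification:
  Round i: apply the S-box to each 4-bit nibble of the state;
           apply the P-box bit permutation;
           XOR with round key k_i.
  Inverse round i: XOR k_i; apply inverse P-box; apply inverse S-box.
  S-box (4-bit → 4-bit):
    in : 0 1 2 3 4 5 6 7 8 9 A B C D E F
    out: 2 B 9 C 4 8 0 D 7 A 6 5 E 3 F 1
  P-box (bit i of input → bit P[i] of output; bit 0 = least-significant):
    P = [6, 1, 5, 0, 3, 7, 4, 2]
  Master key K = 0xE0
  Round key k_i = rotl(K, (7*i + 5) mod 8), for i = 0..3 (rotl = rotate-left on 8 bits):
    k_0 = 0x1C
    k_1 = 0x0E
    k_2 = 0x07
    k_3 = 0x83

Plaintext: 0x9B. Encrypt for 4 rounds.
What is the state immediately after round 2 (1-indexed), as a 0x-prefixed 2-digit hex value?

s_0 = plaintext = 0x9B
s_1 = Round(s_0, k_0) = 0xF8
s_2 = Round(s_1, k_1) = 0x64
s_3 = Round(s_2, k_2) = 0x27
s_4 = Round(s_3, k_3) = 0xEE

0x64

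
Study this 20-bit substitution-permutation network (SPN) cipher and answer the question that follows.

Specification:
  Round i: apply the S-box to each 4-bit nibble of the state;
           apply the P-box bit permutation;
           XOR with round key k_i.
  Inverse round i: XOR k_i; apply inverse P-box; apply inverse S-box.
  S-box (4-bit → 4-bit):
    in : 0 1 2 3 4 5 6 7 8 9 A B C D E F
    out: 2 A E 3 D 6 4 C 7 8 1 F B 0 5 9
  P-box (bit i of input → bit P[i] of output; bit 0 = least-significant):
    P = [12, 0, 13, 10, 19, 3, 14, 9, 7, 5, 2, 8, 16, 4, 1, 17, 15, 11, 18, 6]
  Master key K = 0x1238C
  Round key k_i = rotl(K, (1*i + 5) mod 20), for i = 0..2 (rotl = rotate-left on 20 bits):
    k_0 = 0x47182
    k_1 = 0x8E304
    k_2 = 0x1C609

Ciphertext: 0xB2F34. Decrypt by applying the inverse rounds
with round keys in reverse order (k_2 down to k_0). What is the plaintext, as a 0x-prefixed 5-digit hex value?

0xB70C9

s_0 = ciphertext = 0xB2F34
s_1 = InvRound(s_0, k_2) = 0x31285
s_2 = InvRound(s_1, k_1) = 0xAFFE8
s_3 = InvRound(s_2, k_0) = 0xB70C9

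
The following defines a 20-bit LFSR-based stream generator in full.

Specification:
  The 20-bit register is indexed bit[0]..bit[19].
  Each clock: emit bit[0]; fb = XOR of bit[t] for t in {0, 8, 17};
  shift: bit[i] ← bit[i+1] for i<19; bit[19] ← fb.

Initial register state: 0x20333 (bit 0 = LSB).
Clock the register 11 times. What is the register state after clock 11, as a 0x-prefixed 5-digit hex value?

reg_0 = 0x20333
clock 1: out=1, reg = 0x90199
clock 2: out=1, reg = 0x480CC
clock 3: out=0, reg = 0x24066
clock 4: out=0, reg = 0x92033
clock 5: out=1, reg = 0xC9019
clock 6: out=1, reg = 0xE480C
clock 7: out=0, reg = 0xF2406
clock 8: out=0, reg = 0xF9203
clock 9: out=1, reg = 0x7C901
clock 10: out=1, reg = 0xBE480
clock 11: out=0, reg = 0xDF240

0xDF240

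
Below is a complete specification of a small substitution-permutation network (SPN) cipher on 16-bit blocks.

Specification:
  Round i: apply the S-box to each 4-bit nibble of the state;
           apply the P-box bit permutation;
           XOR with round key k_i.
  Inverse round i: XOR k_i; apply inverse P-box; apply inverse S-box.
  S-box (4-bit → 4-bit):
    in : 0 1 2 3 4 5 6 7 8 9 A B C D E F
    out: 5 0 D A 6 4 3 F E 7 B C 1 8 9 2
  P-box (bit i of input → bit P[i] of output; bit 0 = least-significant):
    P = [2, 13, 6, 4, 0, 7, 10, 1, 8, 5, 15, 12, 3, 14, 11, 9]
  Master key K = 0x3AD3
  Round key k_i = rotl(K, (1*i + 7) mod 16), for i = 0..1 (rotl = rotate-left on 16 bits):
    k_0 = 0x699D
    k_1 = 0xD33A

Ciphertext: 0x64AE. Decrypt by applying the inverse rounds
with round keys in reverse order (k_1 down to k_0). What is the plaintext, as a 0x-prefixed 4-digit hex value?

s_0 = ciphertext = 0x64AE
s_1 = InvRound(s_0, k_1) = 0xD24A
s_2 = InvRound(s_1, k_0) = 0xB2A7

0xB2A7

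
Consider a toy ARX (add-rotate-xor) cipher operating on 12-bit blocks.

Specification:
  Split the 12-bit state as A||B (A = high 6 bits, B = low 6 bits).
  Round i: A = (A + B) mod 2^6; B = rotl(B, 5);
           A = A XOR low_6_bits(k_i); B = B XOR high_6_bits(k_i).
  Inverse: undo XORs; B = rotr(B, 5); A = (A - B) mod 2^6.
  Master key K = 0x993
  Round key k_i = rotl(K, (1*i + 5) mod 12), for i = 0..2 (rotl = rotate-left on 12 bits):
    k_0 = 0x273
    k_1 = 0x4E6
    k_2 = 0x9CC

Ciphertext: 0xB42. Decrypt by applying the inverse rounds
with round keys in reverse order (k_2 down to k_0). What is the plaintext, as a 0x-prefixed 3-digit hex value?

0x033

s_0 = ciphertext = 0xB42
s_1 = InvRound(s_0, k_2) = 0x58B
s_2 = InvRound(s_1, k_1) = 0x030
s_3 = InvRound(s_2, k_0) = 0x033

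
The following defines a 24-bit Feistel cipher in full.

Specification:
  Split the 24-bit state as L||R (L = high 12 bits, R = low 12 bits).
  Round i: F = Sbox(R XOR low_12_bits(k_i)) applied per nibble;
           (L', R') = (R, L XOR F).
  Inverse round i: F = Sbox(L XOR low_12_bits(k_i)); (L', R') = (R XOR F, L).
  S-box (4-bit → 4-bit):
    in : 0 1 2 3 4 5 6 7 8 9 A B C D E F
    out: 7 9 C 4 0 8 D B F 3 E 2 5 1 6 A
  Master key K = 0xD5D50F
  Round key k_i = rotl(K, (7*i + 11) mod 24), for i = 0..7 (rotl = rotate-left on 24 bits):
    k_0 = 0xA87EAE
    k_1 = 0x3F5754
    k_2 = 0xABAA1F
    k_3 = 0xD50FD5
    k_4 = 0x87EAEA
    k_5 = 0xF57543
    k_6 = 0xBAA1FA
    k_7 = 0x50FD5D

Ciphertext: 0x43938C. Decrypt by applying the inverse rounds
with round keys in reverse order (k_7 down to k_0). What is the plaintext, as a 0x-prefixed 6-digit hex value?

s_0 = ciphertext = 0x43938C
s_1 = InvRound(s_0, k_7) = 0x05C439
s_2 = InvRound(s_1, k_6) = 0xDD405C
s_3 = InvRound(s_2, k_5) = 0xF67DD4
s_4 = InvRound(s_3, k_4) = 0x525F67
s_5 = InvRound(s_4, k_3) = 0x1C0525
s_6 = InvRound(s_5, k_2) = 0x73F1C0
s_7 = InvRound(s_6, k_1) = 0x61273F
s_8 = InvRound(s_7, k_0) = 0x81A612

0x81A612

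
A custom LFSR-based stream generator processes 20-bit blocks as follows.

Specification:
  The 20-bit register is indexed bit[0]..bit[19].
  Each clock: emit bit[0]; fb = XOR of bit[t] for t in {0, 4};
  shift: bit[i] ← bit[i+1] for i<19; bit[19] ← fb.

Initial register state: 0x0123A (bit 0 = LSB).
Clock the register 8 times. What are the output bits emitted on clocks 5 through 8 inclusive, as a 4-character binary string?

reg_0 = 0x0123A
clock 1: out=0, reg = 0x8091D
clock 2: out=1, reg = 0x4048E
clock 3: out=0, reg = 0x20247
clock 4: out=1, reg = 0x90123
clock 5: out=1, reg = 0xC8091
clock 6: out=1, reg = 0x64048
clock 7: out=0, reg = 0x32024
clock 8: out=0, reg = 0x19012

1100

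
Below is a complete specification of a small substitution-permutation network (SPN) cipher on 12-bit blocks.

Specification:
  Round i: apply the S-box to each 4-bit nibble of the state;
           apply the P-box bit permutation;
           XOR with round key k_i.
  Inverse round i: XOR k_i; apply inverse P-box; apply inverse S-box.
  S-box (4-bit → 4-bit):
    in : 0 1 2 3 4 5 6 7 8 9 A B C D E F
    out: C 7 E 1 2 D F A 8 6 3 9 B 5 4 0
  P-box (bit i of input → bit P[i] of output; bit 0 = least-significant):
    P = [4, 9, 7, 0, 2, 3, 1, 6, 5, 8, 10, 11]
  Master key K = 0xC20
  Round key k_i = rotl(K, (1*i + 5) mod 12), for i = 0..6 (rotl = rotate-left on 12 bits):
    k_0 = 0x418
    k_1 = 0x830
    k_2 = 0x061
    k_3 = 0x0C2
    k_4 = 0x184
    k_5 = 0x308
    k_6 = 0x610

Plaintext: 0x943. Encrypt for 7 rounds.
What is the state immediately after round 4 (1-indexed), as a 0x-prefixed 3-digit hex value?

s_0 = plaintext = 0x943
s_1 = Round(s_0, k_0) = 0x100
s_2 = Round(s_1, k_1) = 0xDD3
s_3 = Round(s_2, k_2) = 0x457
s_4 = Round(s_3, k_3) = 0x385
s_5 = Round(s_4, k_4) = 0x175
s_6 = Round(s_5, k_5) = 0x6F1
s_7 = Round(s_6, k_6) = 0x9A0

0x385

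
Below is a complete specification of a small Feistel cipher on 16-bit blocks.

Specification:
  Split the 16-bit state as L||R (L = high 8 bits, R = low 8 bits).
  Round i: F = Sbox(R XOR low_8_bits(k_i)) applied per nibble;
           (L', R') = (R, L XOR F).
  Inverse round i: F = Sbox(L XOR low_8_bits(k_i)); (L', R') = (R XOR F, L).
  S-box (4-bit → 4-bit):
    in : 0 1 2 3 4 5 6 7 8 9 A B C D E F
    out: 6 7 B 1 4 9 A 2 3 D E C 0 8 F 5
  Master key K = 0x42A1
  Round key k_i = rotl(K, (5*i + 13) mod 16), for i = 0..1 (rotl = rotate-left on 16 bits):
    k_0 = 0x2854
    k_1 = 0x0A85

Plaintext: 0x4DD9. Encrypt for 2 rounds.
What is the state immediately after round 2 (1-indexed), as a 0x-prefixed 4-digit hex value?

0x758F

s_0 = plaintext = 0x4DD9
s_1 = Round(s_0, k_0) = 0xD975
s_2 = Round(s_1, k_1) = 0x758F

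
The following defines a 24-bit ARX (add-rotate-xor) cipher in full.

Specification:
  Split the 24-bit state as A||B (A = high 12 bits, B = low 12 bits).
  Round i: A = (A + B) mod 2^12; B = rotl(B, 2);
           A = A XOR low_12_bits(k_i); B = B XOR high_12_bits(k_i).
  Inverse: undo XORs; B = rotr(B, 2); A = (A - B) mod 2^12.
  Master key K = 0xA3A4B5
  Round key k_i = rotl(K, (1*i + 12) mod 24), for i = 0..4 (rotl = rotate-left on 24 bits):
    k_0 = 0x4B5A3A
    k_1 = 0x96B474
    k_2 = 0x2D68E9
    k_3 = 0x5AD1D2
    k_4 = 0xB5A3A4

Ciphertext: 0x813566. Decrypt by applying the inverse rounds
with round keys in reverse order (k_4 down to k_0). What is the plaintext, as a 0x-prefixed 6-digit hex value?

0x9E5916

s_0 = ciphertext = 0x813566
s_1 = InvRound(s_0, k_4) = 0x82838F
s_2 = InvRound(s_1, k_3) = 0x072988
s_3 = InvRound(s_2, k_2) = 0xDC4AD7
s_4 = InvRound(s_3, k_1) = 0x8C10EF
s_5 = InvRound(s_4, k_0) = 0x9E5916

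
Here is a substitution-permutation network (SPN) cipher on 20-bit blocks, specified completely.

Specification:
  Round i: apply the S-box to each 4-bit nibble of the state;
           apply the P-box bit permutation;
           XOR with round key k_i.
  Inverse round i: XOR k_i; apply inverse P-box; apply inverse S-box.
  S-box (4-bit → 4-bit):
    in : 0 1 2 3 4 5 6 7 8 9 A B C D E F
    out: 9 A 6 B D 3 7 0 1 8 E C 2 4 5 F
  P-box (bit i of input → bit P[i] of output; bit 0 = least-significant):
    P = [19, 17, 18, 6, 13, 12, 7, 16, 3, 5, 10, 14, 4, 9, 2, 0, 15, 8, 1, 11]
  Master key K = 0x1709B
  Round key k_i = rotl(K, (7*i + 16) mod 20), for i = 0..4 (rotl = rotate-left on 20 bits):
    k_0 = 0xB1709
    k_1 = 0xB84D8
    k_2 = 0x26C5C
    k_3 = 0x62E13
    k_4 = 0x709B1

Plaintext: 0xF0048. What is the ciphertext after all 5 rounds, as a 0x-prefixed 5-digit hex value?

s_0 = plaintext = 0xF0048
s_1 = Round(s_0, k_0) = 0x2FE92
s_2 = Round(s_1, k_1) = 0xC83C7
s_3 = Round(s_2, k_2) = 0x23D64
s_4 = Round(s_3, k_3) = 0xA19C0
s_5 = Round(s_4, k_4) = 0xF52F2

0xF52F2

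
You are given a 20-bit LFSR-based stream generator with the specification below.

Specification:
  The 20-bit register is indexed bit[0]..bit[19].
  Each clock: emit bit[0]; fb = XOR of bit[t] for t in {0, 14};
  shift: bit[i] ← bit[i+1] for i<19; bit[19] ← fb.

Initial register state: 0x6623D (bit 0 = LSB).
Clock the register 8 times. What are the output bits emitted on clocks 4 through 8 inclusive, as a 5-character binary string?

reg_0 = 0x6623D
clock 1: out=1, reg = 0x3311E
clock 2: out=0, reg = 0x1988F
clock 3: out=1, reg = 0x8CC47
clock 4: out=1, reg = 0x46623
clock 5: out=1, reg = 0x23311
clock 6: out=1, reg = 0x91988
clock 7: out=0, reg = 0x48CC4
clock 8: out=0, reg = 0x24662

11100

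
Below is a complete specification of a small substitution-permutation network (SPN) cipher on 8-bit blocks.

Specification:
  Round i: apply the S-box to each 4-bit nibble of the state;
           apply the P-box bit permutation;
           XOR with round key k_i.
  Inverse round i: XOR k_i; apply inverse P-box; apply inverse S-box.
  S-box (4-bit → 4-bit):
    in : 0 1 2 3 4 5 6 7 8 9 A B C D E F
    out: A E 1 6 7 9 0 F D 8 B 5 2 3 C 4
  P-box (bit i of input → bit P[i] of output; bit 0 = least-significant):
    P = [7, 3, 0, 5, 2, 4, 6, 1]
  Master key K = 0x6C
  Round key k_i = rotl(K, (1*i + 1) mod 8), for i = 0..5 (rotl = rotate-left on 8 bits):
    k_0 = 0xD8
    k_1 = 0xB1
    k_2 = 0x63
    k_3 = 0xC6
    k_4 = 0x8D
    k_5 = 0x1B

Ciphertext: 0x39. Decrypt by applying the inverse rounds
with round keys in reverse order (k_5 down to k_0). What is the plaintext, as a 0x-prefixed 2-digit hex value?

0xDC

s_0 = ciphertext = 0x39
s_1 = InvRound(s_0, k_5) = 0x99
s_2 = InvRound(s_1, k_4) = 0xD6
s_3 = InvRound(s_2, k_3) = 0xC6
s_4 = InvRound(s_3, k_2) = 0x28
s_5 = InvRound(s_4, k_1) = 0xC4
s_6 = InvRound(s_5, k_0) = 0xDC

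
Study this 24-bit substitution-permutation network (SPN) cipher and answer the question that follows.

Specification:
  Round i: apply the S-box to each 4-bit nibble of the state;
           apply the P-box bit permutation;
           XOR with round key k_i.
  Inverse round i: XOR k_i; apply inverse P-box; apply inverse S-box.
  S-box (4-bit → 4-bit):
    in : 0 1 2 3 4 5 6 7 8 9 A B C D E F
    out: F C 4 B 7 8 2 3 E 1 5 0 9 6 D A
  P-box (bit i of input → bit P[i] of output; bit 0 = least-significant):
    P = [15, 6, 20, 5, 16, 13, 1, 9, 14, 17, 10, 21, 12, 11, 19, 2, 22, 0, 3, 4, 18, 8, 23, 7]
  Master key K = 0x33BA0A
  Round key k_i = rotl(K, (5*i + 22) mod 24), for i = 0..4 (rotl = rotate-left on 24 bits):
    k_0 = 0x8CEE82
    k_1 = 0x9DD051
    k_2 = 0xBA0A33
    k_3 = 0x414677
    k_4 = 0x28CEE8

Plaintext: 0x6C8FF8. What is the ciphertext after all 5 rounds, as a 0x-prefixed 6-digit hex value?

s_0 = plaintext = 0x6C8FF8
s_1 = Round(s_0, k_0) = 0xF6C5F6
s_2 = Round(s_1, k_1) = 0xBDE394
s_3 = Round(s_2, k_2) = 0x81DA7E
s_4 = Round(s_3, k_3) = 0xD8ABCF
s_5 = Round(s_4, k_4) = 0xA1DD91

0xA1DD91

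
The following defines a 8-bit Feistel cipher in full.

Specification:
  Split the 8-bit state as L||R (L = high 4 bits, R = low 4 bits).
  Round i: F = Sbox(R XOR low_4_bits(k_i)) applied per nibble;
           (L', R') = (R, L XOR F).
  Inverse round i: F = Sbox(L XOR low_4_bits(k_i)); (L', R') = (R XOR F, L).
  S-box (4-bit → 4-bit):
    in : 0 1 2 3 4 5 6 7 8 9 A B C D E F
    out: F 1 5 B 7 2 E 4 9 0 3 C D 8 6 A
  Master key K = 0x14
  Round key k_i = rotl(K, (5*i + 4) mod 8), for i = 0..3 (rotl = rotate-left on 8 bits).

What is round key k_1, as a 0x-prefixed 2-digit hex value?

K = 0x14
k_0 = rotl(K, (5*0+4) mod 8) = rotl(K, 4) = 0x41
k_1 = rotl(K, (5*1+4) mod 8) = rotl(K, 1) = 0x28

0x28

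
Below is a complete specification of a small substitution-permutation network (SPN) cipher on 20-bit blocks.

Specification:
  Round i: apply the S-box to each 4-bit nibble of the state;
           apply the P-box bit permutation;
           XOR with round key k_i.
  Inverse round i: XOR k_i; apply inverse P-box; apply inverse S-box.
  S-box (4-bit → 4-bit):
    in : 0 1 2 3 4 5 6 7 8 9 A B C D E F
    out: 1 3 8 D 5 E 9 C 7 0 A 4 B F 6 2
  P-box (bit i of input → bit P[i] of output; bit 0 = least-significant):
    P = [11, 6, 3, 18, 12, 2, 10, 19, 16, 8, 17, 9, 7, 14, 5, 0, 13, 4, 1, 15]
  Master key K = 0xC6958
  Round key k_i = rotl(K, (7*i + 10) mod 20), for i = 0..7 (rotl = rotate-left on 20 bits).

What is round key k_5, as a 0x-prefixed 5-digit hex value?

K = 0xC6958
k_0 = rotl(K, (7*0+10) mod 20) = rotl(K, 10) = 0x5631A
k_1 = rotl(K, (7*1+10) mod 20) = rotl(K, 17) = 0x18D2B
k_2 = rotl(K, (7*2+10) mod 20) = rotl(K, 4) = 0x6958C
k_3 = rotl(K, (7*3+10) mod 20) = rotl(K, 11) = 0xAC634
k_4 = rotl(K, (7*4+10) mod 20) = rotl(K, 18) = 0x31A56
k_5 = rotl(K, (7*5+10) mod 20) = rotl(K, 5) = 0xD2B18

0xD2B18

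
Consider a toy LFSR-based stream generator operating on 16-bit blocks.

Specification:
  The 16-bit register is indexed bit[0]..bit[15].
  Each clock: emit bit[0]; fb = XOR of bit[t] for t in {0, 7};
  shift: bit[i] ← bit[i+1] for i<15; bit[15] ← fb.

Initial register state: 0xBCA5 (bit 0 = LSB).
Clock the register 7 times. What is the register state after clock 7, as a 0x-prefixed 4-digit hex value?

0xB979

reg_0 = 0xBCA5
clock 1: out=1, reg = 0x5E52
clock 2: out=0, reg = 0x2F29
clock 3: out=1, reg = 0x9794
clock 4: out=0, reg = 0xCBCA
clock 5: out=0, reg = 0xE5E5
clock 6: out=1, reg = 0x72F2
clock 7: out=0, reg = 0xB979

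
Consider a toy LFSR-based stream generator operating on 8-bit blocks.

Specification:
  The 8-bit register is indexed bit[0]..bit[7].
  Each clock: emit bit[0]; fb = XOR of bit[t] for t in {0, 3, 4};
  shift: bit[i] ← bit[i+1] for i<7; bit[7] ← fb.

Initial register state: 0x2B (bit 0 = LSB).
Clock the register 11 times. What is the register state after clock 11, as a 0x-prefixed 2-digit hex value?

0xED

reg_0 = 0x2B
clock 1: out=1, reg = 0x15
clock 2: out=1, reg = 0x0A
clock 3: out=0, reg = 0x85
clock 4: out=1, reg = 0xC2
clock 5: out=0, reg = 0x61
clock 6: out=1, reg = 0xB0
clock 7: out=0, reg = 0xD8
clock 8: out=0, reg = 0x6C
clock 9: out=0, reg = 0xB6
clock 10: out=0, reg = 0xDB
clock 11: out=1, reg = 0xED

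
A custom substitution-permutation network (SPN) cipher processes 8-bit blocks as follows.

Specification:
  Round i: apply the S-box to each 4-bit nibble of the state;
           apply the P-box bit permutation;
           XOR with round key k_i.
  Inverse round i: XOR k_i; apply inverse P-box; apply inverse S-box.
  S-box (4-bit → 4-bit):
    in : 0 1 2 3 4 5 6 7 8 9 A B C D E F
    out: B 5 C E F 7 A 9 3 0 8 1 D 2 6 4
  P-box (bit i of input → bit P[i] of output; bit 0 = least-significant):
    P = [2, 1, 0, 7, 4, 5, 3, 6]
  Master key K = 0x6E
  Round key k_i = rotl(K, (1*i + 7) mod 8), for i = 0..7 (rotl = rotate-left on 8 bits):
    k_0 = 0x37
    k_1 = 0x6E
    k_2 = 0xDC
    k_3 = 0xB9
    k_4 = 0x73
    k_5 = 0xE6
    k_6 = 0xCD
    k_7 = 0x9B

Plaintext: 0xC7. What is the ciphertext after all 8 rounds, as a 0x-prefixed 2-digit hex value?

s_0 = plaintext = 0xC7
s_1 = Round(s_0, k_0) = 0xEB
s_2 = Round(s_1, k_1) = 0x42
s_3 = Round(s_2, k_2) = 0x25
s_4 = Round(s_3, k_3) = 0xF6
s_5 = Round(s_4, k_4) = 0xF9
s_6 = Round(s_5, k_5) = 0xEE
s_7 = Round(s_6, k_6) = 0xE6
s_8 = Round(s_7, k_7) = 0x31

0x31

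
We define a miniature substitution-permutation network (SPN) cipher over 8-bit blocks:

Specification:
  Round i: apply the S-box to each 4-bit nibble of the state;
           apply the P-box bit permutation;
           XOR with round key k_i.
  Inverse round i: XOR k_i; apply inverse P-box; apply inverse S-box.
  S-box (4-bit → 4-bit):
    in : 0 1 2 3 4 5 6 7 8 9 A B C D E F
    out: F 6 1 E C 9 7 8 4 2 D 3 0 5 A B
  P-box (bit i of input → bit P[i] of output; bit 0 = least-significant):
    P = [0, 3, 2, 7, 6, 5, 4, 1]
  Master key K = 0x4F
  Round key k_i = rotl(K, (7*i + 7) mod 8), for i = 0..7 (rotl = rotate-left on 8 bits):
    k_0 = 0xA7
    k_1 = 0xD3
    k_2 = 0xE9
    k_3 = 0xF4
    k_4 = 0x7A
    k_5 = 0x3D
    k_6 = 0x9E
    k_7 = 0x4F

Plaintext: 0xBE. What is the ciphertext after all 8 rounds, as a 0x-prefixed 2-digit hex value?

0x2C

s_0 = plaintext = 0xBE
s_1 = Round(s_0, k_0) = 0x4F
s_2 = Round(s_1, k_1) = 0x48
s_3 = Round(s_2, k_2) = 0xFF
s_4 = Round(s_3, k_3) = 0x1F
s_5 = Round(s_4, k_4) = 0xC3
s_6 = Round(s_5, k_5) = 0xB1
s_7 = Round(s_6, k_6) = 0xF2
s_8 = Round(s_7, k_7) = 0x2C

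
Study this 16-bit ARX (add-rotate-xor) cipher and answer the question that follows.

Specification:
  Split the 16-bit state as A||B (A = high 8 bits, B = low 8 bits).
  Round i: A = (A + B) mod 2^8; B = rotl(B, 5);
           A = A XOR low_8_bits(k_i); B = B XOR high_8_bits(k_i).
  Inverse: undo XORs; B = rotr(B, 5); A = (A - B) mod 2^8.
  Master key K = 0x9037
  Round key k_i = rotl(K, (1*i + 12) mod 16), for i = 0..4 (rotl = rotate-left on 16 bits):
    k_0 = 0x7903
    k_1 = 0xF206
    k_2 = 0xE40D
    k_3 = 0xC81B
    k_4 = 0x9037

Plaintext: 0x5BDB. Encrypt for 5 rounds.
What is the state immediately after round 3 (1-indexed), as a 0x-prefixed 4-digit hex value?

0xEEB2

s_0 = plaintext = 0x5BDB
s_1 = Round(s_0, k_0) = 0x3502
s_2 = Round(s_1, k_1) = 0x31B2
s_3 = Round(s_2, k_2) = 0xEEB2
s_4 = Round(s_3, k_3) = 0xBB9E
s_5 = Round(s_4, k_4) = 0x6E43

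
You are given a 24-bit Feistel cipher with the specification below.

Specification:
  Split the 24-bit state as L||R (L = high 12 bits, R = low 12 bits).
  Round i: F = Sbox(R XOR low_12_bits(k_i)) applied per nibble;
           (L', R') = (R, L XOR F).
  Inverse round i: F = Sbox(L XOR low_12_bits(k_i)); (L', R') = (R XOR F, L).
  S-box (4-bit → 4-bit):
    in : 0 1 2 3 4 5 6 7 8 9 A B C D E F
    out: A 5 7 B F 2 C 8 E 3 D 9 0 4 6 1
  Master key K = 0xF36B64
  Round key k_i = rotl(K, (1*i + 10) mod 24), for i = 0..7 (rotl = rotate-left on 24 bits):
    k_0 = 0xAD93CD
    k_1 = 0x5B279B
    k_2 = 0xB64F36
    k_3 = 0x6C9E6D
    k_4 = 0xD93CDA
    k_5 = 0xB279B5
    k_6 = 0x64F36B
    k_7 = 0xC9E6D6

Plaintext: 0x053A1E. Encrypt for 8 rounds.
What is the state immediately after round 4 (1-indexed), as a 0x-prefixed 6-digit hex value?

s_0 = plaintext = 0x053A1E
s_1 = Round(s_0, k_0) = 0xA1E318
s_2 = Round(s_1, k_1) = 0x3185F5
s_3 = Round(s_2, k_2) = 0x5F5E13
s_4 = Round(s_3, k_3) = 0xE13F73
s_5 = Round(s_4, k_4) = 0xF735C0
s_6 = Round(s_5, k_5) = 0x5C0FF1
s_7 = Round(s_6, k_6) = 0xFF15FD
s_8 = Round(s_7, k_7) = 0x5FD488

0xE13F73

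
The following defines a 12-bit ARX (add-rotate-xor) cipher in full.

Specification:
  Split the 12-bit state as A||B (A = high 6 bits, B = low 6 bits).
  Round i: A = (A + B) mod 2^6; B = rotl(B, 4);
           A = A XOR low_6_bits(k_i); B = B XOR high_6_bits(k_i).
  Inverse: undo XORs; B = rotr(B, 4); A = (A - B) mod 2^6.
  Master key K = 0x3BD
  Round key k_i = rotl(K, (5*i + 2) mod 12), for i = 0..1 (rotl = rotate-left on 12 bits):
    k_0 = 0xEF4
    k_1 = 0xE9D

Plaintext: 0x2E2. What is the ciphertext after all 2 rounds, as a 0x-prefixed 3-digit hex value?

s_0 = plaintext = 0x2E2
s_1 = Round(s_0, k_0) = 0x653
s_2 = Round(s_1, k_1) = 0xC4E

0xC4E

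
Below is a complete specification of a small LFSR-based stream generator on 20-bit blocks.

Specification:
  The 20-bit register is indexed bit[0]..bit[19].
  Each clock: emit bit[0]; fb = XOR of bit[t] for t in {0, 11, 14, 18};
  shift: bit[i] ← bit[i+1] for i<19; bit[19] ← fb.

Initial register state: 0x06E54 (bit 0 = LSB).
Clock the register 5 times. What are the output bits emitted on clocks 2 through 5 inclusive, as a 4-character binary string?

reg_0 = 0x06E54
clock 1: out=0, reg = 0x0372A
clock 2: out=0, reg = 0x01B95
clock 3: out=1, reg = 0x00DCA
clock 4: out=0, reg = 0x806E5
clock 5: out=1, reg = 0xC0372

0101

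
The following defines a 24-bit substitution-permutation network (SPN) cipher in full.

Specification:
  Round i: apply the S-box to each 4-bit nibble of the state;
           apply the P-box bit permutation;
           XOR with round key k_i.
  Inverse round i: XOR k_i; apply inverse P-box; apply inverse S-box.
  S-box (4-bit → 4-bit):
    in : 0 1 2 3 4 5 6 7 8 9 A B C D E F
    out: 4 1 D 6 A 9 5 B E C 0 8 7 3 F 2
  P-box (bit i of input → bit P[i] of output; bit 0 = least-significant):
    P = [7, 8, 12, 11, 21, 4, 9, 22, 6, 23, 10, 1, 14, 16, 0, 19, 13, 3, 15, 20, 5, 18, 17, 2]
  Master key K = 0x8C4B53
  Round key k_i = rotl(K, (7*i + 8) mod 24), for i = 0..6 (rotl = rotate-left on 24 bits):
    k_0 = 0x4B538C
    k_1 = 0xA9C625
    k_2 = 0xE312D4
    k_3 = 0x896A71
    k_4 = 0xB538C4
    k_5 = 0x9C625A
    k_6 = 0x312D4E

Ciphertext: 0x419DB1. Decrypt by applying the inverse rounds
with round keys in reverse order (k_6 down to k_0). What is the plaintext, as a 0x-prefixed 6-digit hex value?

0x245CF6

s_0 = ciphertext = 0x419DB1
s_1 = InvRound(s_0, k_6) = 0x5E0576
s_2 = InvRound(s_1, k_5) = 0x2D139F
s_3 = InvRound(s_2, k_4) = 0xA79734
s_4 = InvRound(s_3, k_3) = 0x862618
s_5 = InvRound(s_4, k_2) = 0x4DF656
s_6 = InvRound(s_5, k_1) = 0xD10770
s_7 = InvRound(s_6, k_0) = 0x245CF6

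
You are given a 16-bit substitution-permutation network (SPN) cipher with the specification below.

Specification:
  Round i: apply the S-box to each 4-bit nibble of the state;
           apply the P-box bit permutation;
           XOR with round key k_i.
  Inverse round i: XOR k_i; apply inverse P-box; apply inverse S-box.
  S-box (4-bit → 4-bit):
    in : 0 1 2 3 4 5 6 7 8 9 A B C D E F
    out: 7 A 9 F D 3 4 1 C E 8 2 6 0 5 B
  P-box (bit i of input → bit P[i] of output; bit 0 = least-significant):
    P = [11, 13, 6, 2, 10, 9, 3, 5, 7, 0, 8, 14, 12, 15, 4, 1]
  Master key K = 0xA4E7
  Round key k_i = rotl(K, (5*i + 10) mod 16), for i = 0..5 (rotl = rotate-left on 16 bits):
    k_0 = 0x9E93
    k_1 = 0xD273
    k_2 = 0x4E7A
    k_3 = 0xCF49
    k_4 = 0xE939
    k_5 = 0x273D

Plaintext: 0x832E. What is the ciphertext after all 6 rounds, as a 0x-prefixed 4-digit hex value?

s_0 = plaintext = 0x832E
s_1 = Round(s_0, k_0) = 0xD360
s_2 = Round(s_1, k_1) = 0xBBBA
s_3 = Round(s_2, k_2) = 0xCC7F
s_4 = Round(s_3, k_3) = 0x625C
s_5 = Round(s_4, k_4) = 0x8FE9
s_6 = Round(s_5, k_5) = 0x43E2

0x43E2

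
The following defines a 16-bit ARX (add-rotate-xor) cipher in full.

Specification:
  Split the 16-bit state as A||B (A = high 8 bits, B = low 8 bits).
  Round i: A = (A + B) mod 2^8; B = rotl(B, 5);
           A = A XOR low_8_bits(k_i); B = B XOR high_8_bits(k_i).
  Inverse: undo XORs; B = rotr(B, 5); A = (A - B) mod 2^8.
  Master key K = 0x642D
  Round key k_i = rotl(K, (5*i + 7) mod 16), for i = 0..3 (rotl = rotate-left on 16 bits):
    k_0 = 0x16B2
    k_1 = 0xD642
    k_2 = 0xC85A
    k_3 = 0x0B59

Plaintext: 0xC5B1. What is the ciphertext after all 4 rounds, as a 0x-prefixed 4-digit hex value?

0xED59

s_0 = plaintext = 0xC5B1
s_1 = Round(s_0, k_0) = 0xC420
s_2 = Round(s_1, k_1) = 0xA6D2
s_3 = Round(s_2, k_2) = 0x2292
s_4 = Round(s_3, k_3) = 0xED59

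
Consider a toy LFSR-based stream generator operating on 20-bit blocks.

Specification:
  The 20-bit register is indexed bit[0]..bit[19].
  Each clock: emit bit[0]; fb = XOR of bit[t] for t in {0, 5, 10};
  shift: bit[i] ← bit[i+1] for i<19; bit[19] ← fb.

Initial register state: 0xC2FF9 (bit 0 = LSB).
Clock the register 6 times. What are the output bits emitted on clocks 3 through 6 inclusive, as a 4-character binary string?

0111

reg_0 = 0xC2FF9
clock 1: out=1, reg = 0xE17FC
clock 2: out=0, reg = 0x70BFE
clock 3: out=0, reg = 0xB85FF
clock 4: out=1, reg = 0xDC2FF
clock 5: out=1, reg = 0x6E17F
clock 6: out=1, reg = 0x370BF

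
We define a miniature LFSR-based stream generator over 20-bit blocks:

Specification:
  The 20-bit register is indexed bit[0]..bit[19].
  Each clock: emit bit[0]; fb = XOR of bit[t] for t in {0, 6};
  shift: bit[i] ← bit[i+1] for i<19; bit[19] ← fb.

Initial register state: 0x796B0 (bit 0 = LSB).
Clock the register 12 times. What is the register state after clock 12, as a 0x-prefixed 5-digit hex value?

0x8EA79

reg_0 = 0x796B0
clock 1: out=0, reg = 0x3CB58
clock 2: out=0, reg = 0x9E5AC
clock 3: out=0, reg = 0x4F2D6
clock 4: out=0, reg = 0xA796B
clock 5: out=1, reg = 0x53CB5
clock 6: out=1, reg = 0xA9E5A
clock 7: out=0, reg = 0xD4F2D
clock 8: out=1, reg = 0xEA796
clock 9: out=0, reg = 0x753CB
clock 10: out=1, reg = 0x3A9E5
clock 11: out=1, reg = 0x1D4F2
clock 12: out=0, reg = 0x8EA79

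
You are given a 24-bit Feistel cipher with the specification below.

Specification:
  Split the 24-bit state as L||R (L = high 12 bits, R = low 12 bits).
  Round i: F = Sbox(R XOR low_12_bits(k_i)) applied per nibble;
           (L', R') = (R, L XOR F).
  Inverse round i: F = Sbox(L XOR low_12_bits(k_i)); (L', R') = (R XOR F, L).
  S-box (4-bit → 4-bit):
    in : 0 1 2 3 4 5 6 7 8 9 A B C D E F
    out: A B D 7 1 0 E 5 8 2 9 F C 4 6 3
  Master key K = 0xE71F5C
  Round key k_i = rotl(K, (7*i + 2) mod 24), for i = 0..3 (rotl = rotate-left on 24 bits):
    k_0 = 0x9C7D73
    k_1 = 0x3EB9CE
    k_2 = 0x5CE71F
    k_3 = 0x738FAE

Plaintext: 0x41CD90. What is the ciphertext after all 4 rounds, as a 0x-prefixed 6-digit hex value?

0xD285EE

s_0 = plaintext = 0x41CD90
s_1 = Round(s_0, k_0) = 0xD90E7B
s_2 = Round(s_1, k_1) = 0xE7B860
s_3 = Round(s_2, k_2) = 0x860D28
s_4 = Round(s_3, k_3) = 0xD285EE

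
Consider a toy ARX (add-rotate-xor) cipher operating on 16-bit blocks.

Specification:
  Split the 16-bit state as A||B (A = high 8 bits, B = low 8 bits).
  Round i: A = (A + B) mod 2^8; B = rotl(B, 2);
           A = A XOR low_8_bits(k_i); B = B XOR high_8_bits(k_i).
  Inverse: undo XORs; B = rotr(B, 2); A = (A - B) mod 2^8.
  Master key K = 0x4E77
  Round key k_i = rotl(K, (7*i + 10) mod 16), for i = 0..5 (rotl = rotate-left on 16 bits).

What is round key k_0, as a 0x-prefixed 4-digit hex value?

K = 0x4E77
k_0 = rotl(K, (7*0+10) mod 16) = rotl(K, 10) = 0xDD39

0xDD39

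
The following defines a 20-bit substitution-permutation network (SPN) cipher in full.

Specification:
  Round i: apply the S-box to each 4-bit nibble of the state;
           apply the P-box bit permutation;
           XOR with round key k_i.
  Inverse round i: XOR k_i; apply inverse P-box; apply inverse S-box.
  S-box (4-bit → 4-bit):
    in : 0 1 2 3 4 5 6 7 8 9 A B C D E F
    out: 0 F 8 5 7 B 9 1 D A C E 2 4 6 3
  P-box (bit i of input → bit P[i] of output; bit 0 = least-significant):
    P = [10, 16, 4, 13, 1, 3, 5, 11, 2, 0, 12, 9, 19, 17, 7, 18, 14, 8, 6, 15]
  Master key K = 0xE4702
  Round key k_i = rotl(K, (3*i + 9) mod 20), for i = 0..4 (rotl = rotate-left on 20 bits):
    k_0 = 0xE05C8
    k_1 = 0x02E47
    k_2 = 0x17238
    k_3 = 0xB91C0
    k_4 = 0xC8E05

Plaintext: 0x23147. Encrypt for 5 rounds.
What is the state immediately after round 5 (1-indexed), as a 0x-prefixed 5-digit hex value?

0x9B062

s_0 = plaintext = 0x23147
s_1 = Round(s_0, k_0) = 0x69367
s_2 = Round(s_1, k_1) = 0x6F241
s_3 = Round(s_2, k_2) = 0xA9402
s_4 = Round(s_3, k_3) = 0xD2185
s_5 = Round(s_4, k_4) = 0x9B062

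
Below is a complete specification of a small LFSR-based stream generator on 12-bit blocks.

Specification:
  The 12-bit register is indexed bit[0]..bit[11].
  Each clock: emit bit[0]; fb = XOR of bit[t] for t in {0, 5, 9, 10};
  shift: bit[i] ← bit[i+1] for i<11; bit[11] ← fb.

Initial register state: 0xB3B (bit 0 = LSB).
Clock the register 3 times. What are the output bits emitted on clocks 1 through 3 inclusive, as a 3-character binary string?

110

reg_0 = 0xB3B
clock 1: out=1, reg = 0xD9D
clock 2: out=1, reg = 0x6CE
clock 3: out=0, reg = 0x367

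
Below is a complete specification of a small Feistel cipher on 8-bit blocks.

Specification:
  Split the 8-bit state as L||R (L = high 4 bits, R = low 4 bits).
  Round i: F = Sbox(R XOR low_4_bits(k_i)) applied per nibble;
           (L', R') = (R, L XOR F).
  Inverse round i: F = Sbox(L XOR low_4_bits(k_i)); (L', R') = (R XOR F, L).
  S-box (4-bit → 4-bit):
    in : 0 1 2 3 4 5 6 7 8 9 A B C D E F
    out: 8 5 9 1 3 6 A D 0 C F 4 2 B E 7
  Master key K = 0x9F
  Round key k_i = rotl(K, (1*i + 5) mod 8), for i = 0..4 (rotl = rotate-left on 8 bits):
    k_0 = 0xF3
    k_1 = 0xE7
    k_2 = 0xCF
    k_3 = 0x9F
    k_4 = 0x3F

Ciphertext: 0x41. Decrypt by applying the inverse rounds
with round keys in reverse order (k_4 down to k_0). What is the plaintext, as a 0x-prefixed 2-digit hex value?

0xDE

s_0 = ciphertext = 0x41
s_1 = InvRound(s_0, k_4) = 0x54
s_2 = InvRound(s_1, k_3) = 0xB5
s_3 = InvRound(s_2, k_2) = 0x6B
s_4 = InvRound(s_3, k_1) = 0xE6
s_5 = InvRound(s_4, k_0) = 0xDE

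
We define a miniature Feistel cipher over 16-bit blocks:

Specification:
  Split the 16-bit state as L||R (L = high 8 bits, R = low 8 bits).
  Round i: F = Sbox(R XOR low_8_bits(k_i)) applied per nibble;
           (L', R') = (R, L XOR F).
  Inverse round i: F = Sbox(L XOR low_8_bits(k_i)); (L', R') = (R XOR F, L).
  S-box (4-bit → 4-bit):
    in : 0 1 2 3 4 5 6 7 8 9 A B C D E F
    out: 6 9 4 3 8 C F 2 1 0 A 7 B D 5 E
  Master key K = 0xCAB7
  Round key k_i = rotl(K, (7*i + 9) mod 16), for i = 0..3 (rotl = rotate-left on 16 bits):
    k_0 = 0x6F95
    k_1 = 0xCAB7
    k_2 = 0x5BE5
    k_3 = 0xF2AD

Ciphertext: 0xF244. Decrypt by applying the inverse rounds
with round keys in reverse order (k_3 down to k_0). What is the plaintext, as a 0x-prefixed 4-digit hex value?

s_0 = ciphertext = 0xF244
s_1 = InvRound(s_0, k_3) = 0x8AF2
s_2 = InvRound(s_1, k_2) = 0x0C8A
s_3 = InvRound(s_2, k_1) = 0xFD0C
s_4 = InvRound(s_3, k_0) = 0xFDFD

0xFDFD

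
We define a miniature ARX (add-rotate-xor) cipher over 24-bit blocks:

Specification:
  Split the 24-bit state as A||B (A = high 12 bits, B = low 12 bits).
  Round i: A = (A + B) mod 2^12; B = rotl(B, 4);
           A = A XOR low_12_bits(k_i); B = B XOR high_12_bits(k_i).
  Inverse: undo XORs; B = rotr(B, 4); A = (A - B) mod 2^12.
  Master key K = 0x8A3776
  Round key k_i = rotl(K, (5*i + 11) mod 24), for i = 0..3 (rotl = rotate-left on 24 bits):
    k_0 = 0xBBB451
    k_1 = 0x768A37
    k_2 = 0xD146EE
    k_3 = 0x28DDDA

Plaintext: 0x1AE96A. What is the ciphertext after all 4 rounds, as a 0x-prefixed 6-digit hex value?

0xE7B6A4

s_0 = plaintext = 0x1AE96A
s_1 = Round(s_0, k_0) = 0xF49D12
s_2 = Round(s_1, k_1) = 0x66C645
s_3 = Round(s_2, k_2) = 0xA5F942
s_4 = Round(s_3, k_3) = 0xE7B6A4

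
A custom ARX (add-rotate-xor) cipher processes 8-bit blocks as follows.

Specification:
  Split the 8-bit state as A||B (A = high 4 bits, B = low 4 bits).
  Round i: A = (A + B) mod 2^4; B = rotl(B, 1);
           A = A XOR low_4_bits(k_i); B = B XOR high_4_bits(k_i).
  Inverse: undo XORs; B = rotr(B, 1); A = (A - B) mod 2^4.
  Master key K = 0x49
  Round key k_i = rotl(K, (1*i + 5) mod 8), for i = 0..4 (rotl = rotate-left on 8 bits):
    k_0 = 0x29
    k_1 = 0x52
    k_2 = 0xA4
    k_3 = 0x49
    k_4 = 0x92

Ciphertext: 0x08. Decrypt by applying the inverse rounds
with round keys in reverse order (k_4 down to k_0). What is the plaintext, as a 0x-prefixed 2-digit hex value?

s_0 = ciphertext = 0x08
s_1 = InvRound(s_0, k_4) = 0xA8
s_2 = InvRound(s_1, k_3) = 0xD6
s_3 = InvRound(s_2, k_2) = 0x36
s_4 = InvRound(s_3, k_1) = 0x89
s_5 = InvRound(s_4, k_0) = 0x4D

0x4D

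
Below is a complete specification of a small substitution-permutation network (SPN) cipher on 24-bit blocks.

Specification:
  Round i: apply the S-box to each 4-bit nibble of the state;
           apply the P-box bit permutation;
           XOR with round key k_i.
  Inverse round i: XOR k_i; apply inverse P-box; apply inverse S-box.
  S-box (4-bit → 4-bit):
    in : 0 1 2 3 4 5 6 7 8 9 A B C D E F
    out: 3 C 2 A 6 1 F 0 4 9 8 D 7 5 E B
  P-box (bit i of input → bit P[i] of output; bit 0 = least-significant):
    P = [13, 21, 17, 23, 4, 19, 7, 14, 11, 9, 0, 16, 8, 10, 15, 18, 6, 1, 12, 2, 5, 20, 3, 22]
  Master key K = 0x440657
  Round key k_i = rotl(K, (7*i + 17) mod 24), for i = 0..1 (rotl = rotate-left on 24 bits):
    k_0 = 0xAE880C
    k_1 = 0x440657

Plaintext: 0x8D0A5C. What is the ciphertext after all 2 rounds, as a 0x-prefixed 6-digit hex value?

s_0 = plaintext = 0x8D0A5C
s_1 = Round(s_0, k_0) = 0x8DBD54
s_2 = Round(s_1, k_1) = 0x629F0E

0x629F0E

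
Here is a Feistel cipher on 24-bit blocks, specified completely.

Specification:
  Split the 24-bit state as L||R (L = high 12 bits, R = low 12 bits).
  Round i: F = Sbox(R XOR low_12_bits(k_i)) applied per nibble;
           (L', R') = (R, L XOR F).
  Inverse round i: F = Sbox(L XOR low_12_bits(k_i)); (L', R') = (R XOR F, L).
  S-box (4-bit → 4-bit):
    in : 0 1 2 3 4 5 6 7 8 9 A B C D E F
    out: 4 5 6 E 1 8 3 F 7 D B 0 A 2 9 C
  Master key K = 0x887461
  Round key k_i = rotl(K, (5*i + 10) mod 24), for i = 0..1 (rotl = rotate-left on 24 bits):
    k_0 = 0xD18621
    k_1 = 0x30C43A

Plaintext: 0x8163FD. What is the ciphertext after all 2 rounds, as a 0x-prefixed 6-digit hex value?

s_0 = plaintext = 0x8163FD
s_1 = Round(s_0, k_0) = 0x3FD03C
s_2 = Round(s_1, k_1) = 0x03C2BE

0x03C2BE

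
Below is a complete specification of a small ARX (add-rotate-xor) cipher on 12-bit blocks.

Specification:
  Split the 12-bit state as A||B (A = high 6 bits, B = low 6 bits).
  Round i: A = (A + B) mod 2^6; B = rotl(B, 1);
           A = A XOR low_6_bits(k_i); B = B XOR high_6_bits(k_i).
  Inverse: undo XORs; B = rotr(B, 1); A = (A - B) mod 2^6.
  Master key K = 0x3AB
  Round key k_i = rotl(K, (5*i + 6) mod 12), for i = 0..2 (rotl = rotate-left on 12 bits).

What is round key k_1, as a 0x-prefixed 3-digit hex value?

0x9D5

K = 0x3AB
k_0 = rotl(K, (5*0+6) mod 12) = rotl(K, 6) = 0xACE
k_1 = rotl(K, (5*1+6) mod 12) = rotl(K, 11) = 0x9D5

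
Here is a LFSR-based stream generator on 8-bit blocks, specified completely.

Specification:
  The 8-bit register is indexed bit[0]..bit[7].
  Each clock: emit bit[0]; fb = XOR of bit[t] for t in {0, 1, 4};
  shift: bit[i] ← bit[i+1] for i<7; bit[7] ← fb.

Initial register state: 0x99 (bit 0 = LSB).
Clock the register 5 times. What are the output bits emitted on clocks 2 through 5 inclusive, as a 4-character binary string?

0011

reg_0 = 0x99
clock 1: out=1, reg = 0x4C
clock 2: out=0, reg = 0x26
clock 3: out=0, reg = 0x93
clock 4: out=1, reg = 0xC9
clock 5: out=1, reg = 0xE4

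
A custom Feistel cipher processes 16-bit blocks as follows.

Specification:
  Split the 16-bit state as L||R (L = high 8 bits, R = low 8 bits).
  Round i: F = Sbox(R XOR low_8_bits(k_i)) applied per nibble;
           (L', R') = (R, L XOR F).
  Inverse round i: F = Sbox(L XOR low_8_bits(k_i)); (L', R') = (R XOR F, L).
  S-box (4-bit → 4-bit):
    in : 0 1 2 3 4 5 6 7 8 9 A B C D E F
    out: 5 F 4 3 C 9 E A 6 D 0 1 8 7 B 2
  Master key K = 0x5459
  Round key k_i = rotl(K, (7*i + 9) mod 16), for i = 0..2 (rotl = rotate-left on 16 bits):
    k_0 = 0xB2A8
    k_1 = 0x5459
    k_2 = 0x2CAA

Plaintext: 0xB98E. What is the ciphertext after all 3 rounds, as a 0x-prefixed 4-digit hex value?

s_0 = plaintext = 0xB98E
s_1 = Round(s_0, k_0) = 0x8EF7
s_2 = Round(s_1, k_1) = 0xF785
s_3 = Round(s_2, k_2) = 0x85B5

0x85B5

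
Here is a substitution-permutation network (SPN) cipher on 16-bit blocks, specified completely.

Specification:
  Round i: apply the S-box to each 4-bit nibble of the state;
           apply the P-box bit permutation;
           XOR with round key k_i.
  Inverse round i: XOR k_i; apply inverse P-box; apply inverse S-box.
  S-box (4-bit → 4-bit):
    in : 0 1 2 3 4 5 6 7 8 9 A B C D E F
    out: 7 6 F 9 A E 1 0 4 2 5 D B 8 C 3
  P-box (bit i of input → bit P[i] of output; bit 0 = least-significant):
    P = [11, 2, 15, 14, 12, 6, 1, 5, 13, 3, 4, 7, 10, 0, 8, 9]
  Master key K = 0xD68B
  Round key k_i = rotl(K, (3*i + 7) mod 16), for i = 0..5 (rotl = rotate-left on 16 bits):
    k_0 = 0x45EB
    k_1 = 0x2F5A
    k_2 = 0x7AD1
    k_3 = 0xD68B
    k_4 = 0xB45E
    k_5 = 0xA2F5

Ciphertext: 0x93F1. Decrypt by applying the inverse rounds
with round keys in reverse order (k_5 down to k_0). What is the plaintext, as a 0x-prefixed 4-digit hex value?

s_0 = ciphertext = 0x93F1
s_1 = InvRound(s_0, k_5) = 0x8669
s_2 = InvRound(s_1, k_4) = 0x4AB9
s_3 = InvRound(s_2, k_3) = 0x68BA
s_4 = InvRound(s_3, k_2) = 0x4927
s_5 = InvRound(s_4, k_1) = 0xC044
s_6 = InvRound(s_5, k_0) = 0x04E1

0x04E1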